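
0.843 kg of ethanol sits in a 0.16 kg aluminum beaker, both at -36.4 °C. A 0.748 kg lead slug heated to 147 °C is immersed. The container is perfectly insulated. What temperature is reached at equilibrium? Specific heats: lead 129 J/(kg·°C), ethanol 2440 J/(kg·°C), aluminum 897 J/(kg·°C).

T_f ≈ -28.7 °C

With ΣQ=0 the equilibrium temperature is the m·c-weighted mean:
T_f = (96.49*147 + 2056.9*(-36.4) + 143.52*(-36.4)) / (96.49 + 2056.9 + 143.52)
    = -65912 / 2296.9 ≈ -28.70 °C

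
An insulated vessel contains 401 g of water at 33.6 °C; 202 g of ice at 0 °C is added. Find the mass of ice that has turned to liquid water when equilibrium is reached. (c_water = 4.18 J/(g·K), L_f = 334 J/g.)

m_melted ≈ 169 g

Cooling the water to 0 °C releases 401×4.18×33.6 = 56320 J.
Melting all 202 g of ice would need 202×334 = 67468 J.
56320 J < 67468 J, so only part of the ice melts and the system sits at 0 °C.
Mass melted = 56320/334 ≈ 168.6 g.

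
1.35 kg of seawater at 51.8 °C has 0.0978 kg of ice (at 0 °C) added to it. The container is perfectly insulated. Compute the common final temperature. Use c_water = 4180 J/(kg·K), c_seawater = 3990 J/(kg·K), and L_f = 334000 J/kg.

Let T be the final temperature. ΣQ_i = 0:
fusion: m_ice L_f = 0.0978·334000 = 32665; meltwater 0→T: 0.0978·4180·T = 408.8 T; seawater: 5386.5(T − 51.8)
5795.3 T = 279021 − 32665 = 246356
T ≈ 42.51 °C (positive, so assuming full melt was valid).

T_f ≈ 42.5 °C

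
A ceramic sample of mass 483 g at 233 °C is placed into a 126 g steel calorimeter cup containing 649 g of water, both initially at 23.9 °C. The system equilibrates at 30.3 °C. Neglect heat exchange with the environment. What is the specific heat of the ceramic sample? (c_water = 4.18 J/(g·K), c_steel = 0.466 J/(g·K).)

c ≈ 0.181 J/(g·K)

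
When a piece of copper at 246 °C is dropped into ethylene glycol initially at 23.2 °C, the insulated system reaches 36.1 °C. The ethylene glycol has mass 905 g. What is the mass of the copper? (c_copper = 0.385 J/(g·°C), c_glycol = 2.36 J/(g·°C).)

m ≈ 341 g

Conservation of energy gives ΣQ = 0:
m·0.385·(36.1 − 246) + 905·2.36·(36.1 − 23.2) = 0
-80.81 m = -27552
m = -27552/-80.81 ≈ 340.9 g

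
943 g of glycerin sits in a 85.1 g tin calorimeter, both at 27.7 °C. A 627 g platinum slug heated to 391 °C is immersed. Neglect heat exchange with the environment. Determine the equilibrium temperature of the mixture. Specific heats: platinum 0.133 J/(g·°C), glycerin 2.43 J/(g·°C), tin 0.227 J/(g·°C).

Taking heat into each body as positive, Σ m c ΔT = 0:
627×0.133×(T − 391) + 943×2.43×(T − 27.7) + 85.1×0.227×(T − 27.7) = 0
(83.39 + 2291.5 + 19.32) T = 83.39×391 + 2291.5×27.7 + 19.32×27.7
T ≈ 40.35 °C

T_f ≈ 40.4 °C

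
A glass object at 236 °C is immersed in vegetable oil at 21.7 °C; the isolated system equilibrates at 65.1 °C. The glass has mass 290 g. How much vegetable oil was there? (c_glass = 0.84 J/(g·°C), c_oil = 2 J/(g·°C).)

Net heat exchanged in the isolated system is zero:
290×0.84×(65.1 − 236) + m×2×(65.1 − 21.7) = 0
86.8 m = 41631
m = 41631/86.8 ≈ 479.6 g

m ≈ 480 g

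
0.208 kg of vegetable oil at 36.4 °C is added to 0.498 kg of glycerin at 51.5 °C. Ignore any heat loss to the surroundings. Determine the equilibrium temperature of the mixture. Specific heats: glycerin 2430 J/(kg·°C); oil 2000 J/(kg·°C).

T_f ≈ 47.6 °C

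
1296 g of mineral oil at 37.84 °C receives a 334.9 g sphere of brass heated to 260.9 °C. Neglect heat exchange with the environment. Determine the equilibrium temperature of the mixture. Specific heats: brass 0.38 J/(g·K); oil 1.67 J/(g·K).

T_f ≈ 50.2 °C

|Q_brass| = |Q_oil|:
334.9×0.38×(260.9 − T) = 1296×1.67×(T − 37.84)
127.26(260.9 − T) = 2164.3(T − 37.84)
2291.6 T = 115101  ⇒  T ≈ 50.23 °C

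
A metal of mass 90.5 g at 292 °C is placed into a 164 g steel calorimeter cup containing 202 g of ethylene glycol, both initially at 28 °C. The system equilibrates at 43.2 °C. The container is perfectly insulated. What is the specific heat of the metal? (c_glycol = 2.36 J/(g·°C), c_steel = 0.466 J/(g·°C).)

c ≈ 0.373 J/(g·°C)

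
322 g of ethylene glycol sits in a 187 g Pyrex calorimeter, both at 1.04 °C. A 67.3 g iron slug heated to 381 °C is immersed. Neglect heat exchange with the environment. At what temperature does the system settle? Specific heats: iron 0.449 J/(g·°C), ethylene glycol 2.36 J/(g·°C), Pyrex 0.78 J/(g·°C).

T_f ≈ 13.3 °C

Conservation of energy gives ΣQ = 0:
67.3·0.449·(T − 381) + 322·2.36·(T − 1.04) + 187·0.78·(T − 1.04) = 0
30.22(T − 381) + 759.92(T − 1.04) + 145.86(T − 1.04) = 0
936 T = 12455
T ≈ 13.31 °C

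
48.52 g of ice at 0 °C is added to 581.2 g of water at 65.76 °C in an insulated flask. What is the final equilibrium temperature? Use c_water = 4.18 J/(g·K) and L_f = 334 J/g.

T_f ≈ 54.5 °C

Let T be the final temperature. ΣQ_i = 0:
latent heat to melt: 48.52×334 = 16206
  meltwater 0→T: 48.52×4.18×T = 202.81 T
  water: 2429.4(T − 65.76)
2632.2 T = 159758 − 16206 = 143553
T ≈ 54.54 °C. Since T > 0 °C, the all-ice-melts assumption holds.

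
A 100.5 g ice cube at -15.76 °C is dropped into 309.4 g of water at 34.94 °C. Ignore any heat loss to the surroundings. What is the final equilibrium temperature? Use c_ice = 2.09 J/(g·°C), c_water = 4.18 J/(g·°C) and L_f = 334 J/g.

T_f ≈ 4.9 °C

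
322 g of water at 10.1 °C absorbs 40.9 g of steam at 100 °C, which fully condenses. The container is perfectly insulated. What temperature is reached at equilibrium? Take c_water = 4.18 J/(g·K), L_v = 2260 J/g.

Sum of m c ΔT and latent-heat terms is zero:
steam→water at 100 °C releases m L_v = 40.9·2260 = 92434
  condensed water 100 °C→T: 170.96(T − 100)
  water warms: 322·4.18·(T − 10.1) = 1346(T − 10.1)
1516.9 T = 92434 + 17096 + 13594 = 123124
T ≈ 81.17 °C — below 100 °C, confirming all the steam condensed.

T_f ≈ 81.2 °C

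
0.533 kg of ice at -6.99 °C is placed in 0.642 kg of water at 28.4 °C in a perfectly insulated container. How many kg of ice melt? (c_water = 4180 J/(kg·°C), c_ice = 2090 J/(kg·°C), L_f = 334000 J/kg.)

m_melted ≈ 0.205 kg

Heat available from the water dropping to 0 °C: 0.642·4180·28.4 = 76213 J.
Warming the ice to 0 °C takes 0.533·2090·6.99 = 7786.7 J, leaving 68426 J for melting.
Fully melting the ice requires m_ice L_f = 0.533·334000 = 178022 J.
Since 68426 < 178022 J, not all the ice melts; equilibrium is at 0 °C.
Mass melted = 68426/334000 ≈ 0.2049 kg.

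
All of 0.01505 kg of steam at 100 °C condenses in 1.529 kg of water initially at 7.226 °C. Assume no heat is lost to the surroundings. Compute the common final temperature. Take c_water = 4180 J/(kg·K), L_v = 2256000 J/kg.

T_f ≈ 13.4 °C

Conservation of energy gives ΣQ = 0:
condense steam: −0.01505×2256000 = −33953
  condensate cools 100→T: 0.01505×4180×(T − 100) = 62.91(T − 100)
  original water: 6391.2(T − 7.226)
6454.1 T = 33953 + 6290.9 + 46183 = 86427
T ≈ 13.39 °C — below 100 °C, confirming all the steam condensed.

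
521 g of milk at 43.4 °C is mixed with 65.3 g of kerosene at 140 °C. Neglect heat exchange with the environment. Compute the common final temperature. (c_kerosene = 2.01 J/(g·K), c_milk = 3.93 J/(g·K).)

T_f ≈ 49.2 °C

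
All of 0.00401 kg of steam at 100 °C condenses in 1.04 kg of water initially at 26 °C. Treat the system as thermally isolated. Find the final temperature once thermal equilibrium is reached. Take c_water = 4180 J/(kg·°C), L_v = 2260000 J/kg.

Net heat exchanged in the isolated system is zero:
steam→water at 100 °C releases m L_v = 0.00401×2260000 = 9062.6; condensed water 100 °C→T: 16.76(T − 100); original water: 4347.2(T − 26)
4364 T = 9062.6 + 1676.2 + 113027 = 123766
T ≈ 28.36 °C (< 100 °C, so full condensation is consistent).

T_f ≈ 28.4 °C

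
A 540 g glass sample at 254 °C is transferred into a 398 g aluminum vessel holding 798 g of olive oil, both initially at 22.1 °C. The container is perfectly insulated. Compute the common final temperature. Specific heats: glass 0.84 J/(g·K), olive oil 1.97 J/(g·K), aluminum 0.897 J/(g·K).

With ΣQ=0 the equilibrium temperature is the m·c-weighted mean:
T_f = (453.6·254 + 1572.1·22.1 + 357.01·22.1) / (453.6 + 1572.1 + 357.01)
    = 157847 / 2382.7 ≈ 66.25 °C

T_f ≈ 66.2 °C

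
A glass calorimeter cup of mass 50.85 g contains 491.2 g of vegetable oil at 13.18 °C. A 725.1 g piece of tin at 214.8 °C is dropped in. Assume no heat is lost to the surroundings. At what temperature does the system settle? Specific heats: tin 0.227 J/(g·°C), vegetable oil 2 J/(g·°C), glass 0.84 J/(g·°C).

T_f ≈ 41.1 °C

Heat gained plus heat lost sum to zero:
725.1*0.227*(T − 214.8) + 491.2*2*(T − 13.18) + 50.85*0.84*(T − 13.18) = 0
164.6(T − 214.8) + 982.4(T − 13.18) + 42.71(T − 13.18) = 0
1189.7 T = 48867
T ≈ 41.07 °C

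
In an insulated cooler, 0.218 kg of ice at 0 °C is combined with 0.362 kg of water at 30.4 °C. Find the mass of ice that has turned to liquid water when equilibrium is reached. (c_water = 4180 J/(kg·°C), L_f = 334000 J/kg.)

m_melted ≈ 0.138 kg

Water can give up m c ΔT = 0.362×4180×30.4 = 46000 J before reaching 0 °C.
Fully melting the ice requires m_ice L_f = 0.218×334000 = 72812 J.
That's not enough to melt it all — equilibrium is at 0 °C with ice remaining.
m_melt = 46000 / L_f = 0.1377 kg.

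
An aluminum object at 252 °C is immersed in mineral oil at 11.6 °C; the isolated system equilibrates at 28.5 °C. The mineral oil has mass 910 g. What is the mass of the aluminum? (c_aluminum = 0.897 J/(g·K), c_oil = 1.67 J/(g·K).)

Let T be the final temperature. ΣQ_i = 0:
m×0.897×(28.5 − 252) + 910×1.67×(28.5 − 11.6) = 0
-200.48 m = -25683
m = -25683/-200.48 ≈ 128.1 g

m ≈ 128 g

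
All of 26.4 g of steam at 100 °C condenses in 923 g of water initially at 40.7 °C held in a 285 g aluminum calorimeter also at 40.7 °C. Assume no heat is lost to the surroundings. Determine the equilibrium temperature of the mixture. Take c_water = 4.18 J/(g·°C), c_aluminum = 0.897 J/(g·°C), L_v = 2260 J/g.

T_f ≈ 56.4 °C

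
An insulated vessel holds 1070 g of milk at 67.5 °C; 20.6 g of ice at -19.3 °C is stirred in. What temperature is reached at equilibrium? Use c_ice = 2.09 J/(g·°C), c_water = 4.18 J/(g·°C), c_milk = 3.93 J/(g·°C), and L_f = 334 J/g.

Setting the total heat transfer to zero:
warm ice to 0 °C: 20.6·2.09·(0 − (-19.3)) = 830.94; latent heat to melt: 20.6·334 = 6880.4; meltwater 0→T: 20.6·4.18·T = 86.11 T; milk: 4205.1(T − 67.5)
4291.2 T = 283844 − 7711.3 = 276133
T ≈ 64.35 °C. Since T > 0 °C, the all-ice-melts assumption holds.

T_f ≈ 64.3 °C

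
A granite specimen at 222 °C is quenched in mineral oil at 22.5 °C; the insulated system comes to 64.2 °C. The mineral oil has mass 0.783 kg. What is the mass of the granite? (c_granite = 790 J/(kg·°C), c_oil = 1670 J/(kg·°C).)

m ≈ 0.437 kg

|Q_granite| = |Q_oil|:
m·790·(222 − 64.2) = 0.783·1670·(64.2 − 22.5)
124662 m = 54527  ⇒  m ≈ 0.4374 kg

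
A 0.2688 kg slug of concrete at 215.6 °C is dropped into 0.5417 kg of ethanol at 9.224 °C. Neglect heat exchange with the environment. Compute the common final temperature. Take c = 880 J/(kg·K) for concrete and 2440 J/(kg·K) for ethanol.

T_f ≈ 40.6 °C

With ΣQ=0 the equilibrium temperature is the m·c-weighted mean:
T_f = (236.54×215.6 + 1321.7×9.224) / (236.54 + 1321.7)
    = 63191 / 1558.3 ≈ 40.55 °C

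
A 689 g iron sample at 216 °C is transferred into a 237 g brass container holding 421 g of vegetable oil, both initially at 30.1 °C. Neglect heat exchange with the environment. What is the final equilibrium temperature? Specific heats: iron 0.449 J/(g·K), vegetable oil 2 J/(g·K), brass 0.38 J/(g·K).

T_f ≈ 76.4 °C

Setting the total heat transfer to zero:
689*0.449*(T − 216) + 421*2*(T − 30.1) + 237*0.38*(T − 30.1) = 0
(309.36 + 842 + 90.06) T = 309.36*216 + 842*30.1 + 90.06*30.1
T = 94877 / 1241.4 = 76.4 °C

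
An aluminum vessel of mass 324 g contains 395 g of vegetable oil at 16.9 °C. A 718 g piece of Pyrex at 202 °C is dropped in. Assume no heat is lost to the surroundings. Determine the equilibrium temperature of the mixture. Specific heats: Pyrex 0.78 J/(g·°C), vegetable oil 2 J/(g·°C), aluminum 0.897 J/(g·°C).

T_f ≈ 80.1 °C

T_f = Σ m_i c_i T_i / Σ m_i c_i:
T_f = (560.04*202 + 790*16.9 + 290.63*16.9) / (560.04 + 790 + 290.63)
    = 131391 / 1640.7 ≈ 80.08 °C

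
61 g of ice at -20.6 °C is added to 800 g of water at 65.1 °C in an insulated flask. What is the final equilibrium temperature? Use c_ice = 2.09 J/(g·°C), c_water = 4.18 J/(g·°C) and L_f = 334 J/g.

Setting the total heat transfer to zero:
warm ice to 0 °C: 61×2.09×(0 − (-20.6)) = 2626.3
  latent heat to melt: 61×334 = 20374
  meltwater 0→T: 61×4.18×T = 254.98 T
  water: 3344(T − 65.1)
3599 T = 217694 − 23000 = 194694
T ≈ 54.10 °C (positive, so assuming full melt was valid).

T_f ≈ 54.1 °C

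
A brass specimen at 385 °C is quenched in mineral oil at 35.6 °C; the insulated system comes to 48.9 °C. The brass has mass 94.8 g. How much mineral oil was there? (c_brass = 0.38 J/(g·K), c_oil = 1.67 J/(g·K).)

m ≈ 545 g

|Q_brass| = |Q_oil|:
94.8·0.38·(385 − 48.9) = m·1.67·(48.9 − 35.6)
22.21 m = 12108  ⇒  m ≈ 545.1 g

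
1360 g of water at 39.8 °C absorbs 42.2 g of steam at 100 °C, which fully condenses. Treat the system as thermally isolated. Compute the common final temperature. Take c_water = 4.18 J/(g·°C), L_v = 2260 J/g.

Sum of m c ΔT and latent-heat terms is zero:
latent heat released on condensation: 42.2×2260 = 95372; condensate cools 100→T: 42.2×4.18×(T − 100) = 176.4(T − 100); original water: 5684.8(T − 39.8)
5861.2 T = 95372 + 17640 + 226255 = 339267
T ≈ 57.88 °C (< 100 °C, so full condensation is consistent).

T_f ≈ 57.9 °C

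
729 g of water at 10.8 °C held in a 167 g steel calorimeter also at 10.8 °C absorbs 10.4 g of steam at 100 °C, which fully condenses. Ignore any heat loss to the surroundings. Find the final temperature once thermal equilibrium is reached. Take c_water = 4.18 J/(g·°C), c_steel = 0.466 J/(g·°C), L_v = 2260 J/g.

T_f ≈ 19.4 °C

Let T be the final temperature. ΣQ_i = 0:
latent heat released on condensation: 10.4·2260 = 23504; condensate cools 100→T: 10.4·4.18·(T − 100) = 43.47(T − 100); water warms: 729·4.18·(T − 10.8) = 3047.2(T − 10.8); steel cup: 167·0.466·(T − 10.8) = 77.82(T − 10.8)
3168.5 T = 23504 + 4347.2 + 33750 = 61602
T ≈ 19.44 °C (< 100 °C, so full condensation is consistent).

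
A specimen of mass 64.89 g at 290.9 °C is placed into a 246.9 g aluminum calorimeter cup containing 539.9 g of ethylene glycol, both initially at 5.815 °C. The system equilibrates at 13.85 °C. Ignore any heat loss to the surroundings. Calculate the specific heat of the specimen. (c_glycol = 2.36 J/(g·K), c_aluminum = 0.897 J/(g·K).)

c ≈ 0.668 J/(g·K)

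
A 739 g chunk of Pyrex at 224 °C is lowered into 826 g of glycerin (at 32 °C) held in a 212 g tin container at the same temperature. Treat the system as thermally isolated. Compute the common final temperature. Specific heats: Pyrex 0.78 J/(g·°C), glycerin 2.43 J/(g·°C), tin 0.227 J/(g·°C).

T_f ≈ 74.1 °C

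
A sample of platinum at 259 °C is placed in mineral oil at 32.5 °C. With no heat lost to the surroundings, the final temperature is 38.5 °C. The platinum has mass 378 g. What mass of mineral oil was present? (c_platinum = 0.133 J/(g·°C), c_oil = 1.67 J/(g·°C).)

m ≈ 1110 g

Energy conservation, ΣQ = 0:
378·0.133·(38.5 − 259) + m·1.67·(38.5 − 32.5) = 0
10.02 m = 11085
m = 11085/10.02 ≈ 1106 g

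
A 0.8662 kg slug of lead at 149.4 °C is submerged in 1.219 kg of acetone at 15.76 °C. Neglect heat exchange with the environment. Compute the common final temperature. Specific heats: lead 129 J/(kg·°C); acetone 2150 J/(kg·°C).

Set heat shed by the hot body equal to heat absorbed by the cold body:
0.8662×129×(149.4 − T) = 1.219×2150×(T − 15.76)
111.74(149.4 − T) = 2620.9(T − 15.76)
2732.6 T = 57999  ⇒  T ≈ 21.22 °C

T_f ≈ 21.2 °C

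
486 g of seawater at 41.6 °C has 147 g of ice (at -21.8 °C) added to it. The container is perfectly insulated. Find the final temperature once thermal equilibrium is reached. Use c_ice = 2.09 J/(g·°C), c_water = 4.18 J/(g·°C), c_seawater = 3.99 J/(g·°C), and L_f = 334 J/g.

Setting the total heat transfer to zero:
warm ice to 0 °C: 147×2.09×(0 − (-21.8)) = 6697.6
  fusion: m_ice L_f = 147×334 = 49098
  meltwater 0→T: 147×4.18×T = 614.46 T
  seawater cools: 486×3.99×(T − 41.6) = 1939.1(T − 41.6)
2553.6 T = 80668 − 55796 = 24873
T ≈ 9.74 °C (positive, so assuming full melt was valid).

T_f ≈ 9.7 °C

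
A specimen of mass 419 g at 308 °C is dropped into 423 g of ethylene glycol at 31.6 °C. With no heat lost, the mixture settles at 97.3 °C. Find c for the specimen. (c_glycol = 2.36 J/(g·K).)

c ≈ 0.743 J/(g·K)

m_s c (T_s − T_f) = m_glycol c_glycol (T_f − T_0):
419×c×(308 − 97.3) = 423×2.36×(97.3 − 31.6)
88283 c = 65587  ⇒  c ≈ 0.7429 J/(g·K)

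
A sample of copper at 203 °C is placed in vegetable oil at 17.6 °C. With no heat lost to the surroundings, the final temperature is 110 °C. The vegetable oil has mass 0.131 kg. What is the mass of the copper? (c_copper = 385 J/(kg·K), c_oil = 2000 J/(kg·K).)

Setting the total heat transfer to zero:
m×385×(110 − 203) + 0.131×2000×(110 − 17.6) = 0
-35805 m = -24209
m = -24209/-35805 ≈ 0.6761 kg

m ≈ 0.676 kg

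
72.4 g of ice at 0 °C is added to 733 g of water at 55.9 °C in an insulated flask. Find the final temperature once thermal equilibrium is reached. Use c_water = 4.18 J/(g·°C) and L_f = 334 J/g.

Heat gained plus heat lost sum to zero:
fusion: m_ice L_f = 72.4×334 = 24182; warm the meltwater: 302.63 T; water cools: 733×4.18×(T − 55.9) = 3063.9(T − 55.9)
3366.6 T = 171274 − 24182 = 147093
T ≈ 43.69 °C (positive, so assuming full melt was valid).

T_f ≈ 43.7 °C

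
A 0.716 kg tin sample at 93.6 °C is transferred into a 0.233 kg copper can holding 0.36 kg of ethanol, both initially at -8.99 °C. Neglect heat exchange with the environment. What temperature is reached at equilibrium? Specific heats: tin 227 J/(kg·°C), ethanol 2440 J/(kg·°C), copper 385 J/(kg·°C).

T_f is the heat-capacity-weighted average of the initial temperatures:
T_f = (162.53*93.6 + 878.4*(-8.99) + 89.7*(-8.99)) / (162.53 + 878.4 + 89.7)
    = 6509.7 / 1130.6 ≈ 5.76 °C

T_f ≈ 5.8 °C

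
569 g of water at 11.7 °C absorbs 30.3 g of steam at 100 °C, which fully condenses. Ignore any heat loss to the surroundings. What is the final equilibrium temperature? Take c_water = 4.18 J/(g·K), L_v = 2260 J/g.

T_f ≈ 43.5 °C

Energy conservation, ΣQ = 0:
steam→water at 100 °C releases m L_v = 30.3×2260 = 68478; condensate cools 100→T: 30.3×4.18×(T − 100) = 126.65(T − 100); original water: 2378.4(T − 11.7)
2505.1 T = 68478 + 12665 + 27828 = 108971
T ≈ 43.50 °C, under the boiling point, so the assumption holds.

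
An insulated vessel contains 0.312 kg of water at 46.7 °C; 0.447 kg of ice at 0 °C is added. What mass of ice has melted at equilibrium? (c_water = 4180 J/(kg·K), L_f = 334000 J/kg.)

m_melted ≈ 0.182 kg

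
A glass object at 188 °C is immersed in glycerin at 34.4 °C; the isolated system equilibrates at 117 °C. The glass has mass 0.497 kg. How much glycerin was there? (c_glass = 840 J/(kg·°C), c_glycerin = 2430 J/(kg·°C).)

m ≈ 0.148 kg

|Q_glass| = |Q_glycerin|:
0.497×840×(188 − 117) = m×2430×(117 − 34.4)
200718 m = 29641  ⇒  m ≈ 0.1477 kg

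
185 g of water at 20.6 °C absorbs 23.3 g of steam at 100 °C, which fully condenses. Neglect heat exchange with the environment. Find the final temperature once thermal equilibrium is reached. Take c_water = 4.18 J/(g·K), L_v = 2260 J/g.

T_f ≈ 90.0 °C

Energy balance with sensible and latent terms:
steam→water at 100 °C releases m L_v = 23.3·2260 = 52658; condensed water 100 °C→T: 97.39(T − 100); water warms: 185·4.18·(T − 20.6) = 773.3(T − 20.6)
870.69 T = 52658 + 9739.4 + 15930 = 78327
T ≈ 89.96 °C — below 100 °C, confirming all the steam condensed.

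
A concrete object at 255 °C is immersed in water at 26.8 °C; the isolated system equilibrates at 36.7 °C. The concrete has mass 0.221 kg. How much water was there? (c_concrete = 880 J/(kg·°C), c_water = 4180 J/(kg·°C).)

m ≈ 1.03 kg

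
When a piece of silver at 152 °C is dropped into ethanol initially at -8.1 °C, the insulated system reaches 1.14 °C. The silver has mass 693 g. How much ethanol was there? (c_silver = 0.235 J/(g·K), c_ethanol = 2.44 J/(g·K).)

m ≈ 1090 g

Conservation of energy gives ΣQ = 0:
693×0.235×(1.14 − 152) + m×2.44×(1.14 − (-8.1)) = 0
22.55 m = 24568
m = 24568/22.55 ≈ 1090 g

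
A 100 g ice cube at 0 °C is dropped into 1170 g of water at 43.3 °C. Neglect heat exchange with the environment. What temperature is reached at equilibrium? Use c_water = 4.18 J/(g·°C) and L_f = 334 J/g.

T_f ≈ 33.6 °C

Conservation of energy gives ΣQ = 0:
latent heat to melt: 100×334 = 33400; warm the meltwater: 418 T; water: 4890.6(T − 43.3)
5308.6 T = 211763 − 33400 = 178363
T ≈ 33.60 °C. Since T > 0 °C, the all-ice-melts assumption holds.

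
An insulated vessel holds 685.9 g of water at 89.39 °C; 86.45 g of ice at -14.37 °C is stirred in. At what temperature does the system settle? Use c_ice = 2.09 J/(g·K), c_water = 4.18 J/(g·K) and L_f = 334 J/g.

T_f ≈ 69.6 °C

Sum of m c ΔT and latent-heat terms is zero:
ice -14.37→0 °C: 86.45×2.09×14.37 = 2596.4; melt ice: 86.45×334 = 28874; meltwater 0→T: 86.45×4.18×T = 361.36 T; water: 2867.1(T − 89.39)
3228.4 T = 256287 − 31471 = 224816
T ≈ 69.64 °C — above 0 °C, consistent with complete melting.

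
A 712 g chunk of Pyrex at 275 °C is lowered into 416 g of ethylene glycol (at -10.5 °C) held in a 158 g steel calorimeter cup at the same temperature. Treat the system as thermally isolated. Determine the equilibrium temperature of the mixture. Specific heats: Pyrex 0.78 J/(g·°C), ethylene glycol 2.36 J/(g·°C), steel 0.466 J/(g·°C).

Heat gained plus heat lost sum to zero:
712×0.78×(T − 275) + 416×2.36×(T − (-10.5)) + 158×0.466×(T − (-10.5)) = 0
(555.36 + 981.76 + 73.63) T = 555.36×275 + 981.76×(-10.5) + 73.63×(-10.5)
T = 141642 / 1610.7 = 87.9 °C

T_f ≈ 87.9 °C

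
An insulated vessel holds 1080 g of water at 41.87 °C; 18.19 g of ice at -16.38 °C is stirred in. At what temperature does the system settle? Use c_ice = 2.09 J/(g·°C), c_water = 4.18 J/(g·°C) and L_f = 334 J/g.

Energy conservation, ΣQ = 0:
ice -16.38→0 °C: 18.19×2.09×16.38 = 622.72; melt ice: 18.19×334 = 6075.5; warm the meltwater: 76.03 T; water: 4514.4(T − 41.87)
4590.4 T = 189018 − 6698.2 = 182320
T ≈ 39.72 °C — above 0 °C, consistent with complete melting.

T_f ≈ 39.7 °C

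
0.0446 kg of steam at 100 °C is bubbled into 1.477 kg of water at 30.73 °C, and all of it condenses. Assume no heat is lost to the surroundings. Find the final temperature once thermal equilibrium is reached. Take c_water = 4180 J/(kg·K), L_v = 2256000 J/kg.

T_f ≈ 48.6 °C

Energy conservation, ΣQ = 0:
latent heat released on condensation: 0.0446·2256000 = 100618
  condensate cools 100→T: 0.0446·4180·(T − 100) = 186.43(T − 100)
  original water: 6173.9(T − 30.73)
6360.3 T = 100618 + 18643 + 189723 = 308983
T ≈ 48.58 °C (< 100 °C, so full condensation is consistent).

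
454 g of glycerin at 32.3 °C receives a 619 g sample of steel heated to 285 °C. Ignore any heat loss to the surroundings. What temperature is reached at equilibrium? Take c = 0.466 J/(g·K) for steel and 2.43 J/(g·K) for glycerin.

T_f ≈ 84.7 °C

Heat lost by the steel equals heat gained by the glycerin:
619·0.466·(285 − T) = 454·2.43·(T − 32.3)
288.45(285 − T) = 1103.2(T − 32.3)
1391.7 T = 117843  ⇒  T ≈ 84.68 °C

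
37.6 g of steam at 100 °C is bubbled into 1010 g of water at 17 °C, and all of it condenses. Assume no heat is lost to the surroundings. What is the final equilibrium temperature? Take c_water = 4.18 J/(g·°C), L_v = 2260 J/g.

T_f ≈ 39.4 °C

Heat gained plus heat lost sum to zero:
latent heat released on condensation: 37.6·2260 = 84976
  condensed water 100 °C→T: 157.17(T − 100)
  original water: 4221.8(T − 17)
4379 T = 84976 + 15717 + 71771 = 172463
T ≈ 39.38 °C — below 100 °C, confirming all the steam condensed.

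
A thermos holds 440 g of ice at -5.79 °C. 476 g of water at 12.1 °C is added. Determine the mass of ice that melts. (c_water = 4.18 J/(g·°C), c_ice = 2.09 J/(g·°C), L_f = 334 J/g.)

Heat available from the water dropping to 0 °C: 476×4.18×12.1 = 24075 J.
Warming the ice to 0 °C takes 440×2.09×5.79 = 5324.5 J, leaving 18751 J for melting.
Fully melting the ice requires m_ice L_f = 440×334 = 146960 J.
Since 18751 < 146960 J, not all the ice melts; equilibrium is at 0 °C.
m_melted×334 = 18751  ⇒  m_melted ≈ 56.14 g.

m_melted ≈ 56.1 g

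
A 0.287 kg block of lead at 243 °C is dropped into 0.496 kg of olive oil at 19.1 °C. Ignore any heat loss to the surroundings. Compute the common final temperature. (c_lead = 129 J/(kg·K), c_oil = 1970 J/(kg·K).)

With ΣQ=0 the equilibrium temperature is the m·c-weighted mean:
T_f = (37.02×243 + 977.12×19.1) / (37.02 + 977.12)
    = 27660 / 1014.1 ≈ 27.27 °C

T_f ≈ 27.3 °C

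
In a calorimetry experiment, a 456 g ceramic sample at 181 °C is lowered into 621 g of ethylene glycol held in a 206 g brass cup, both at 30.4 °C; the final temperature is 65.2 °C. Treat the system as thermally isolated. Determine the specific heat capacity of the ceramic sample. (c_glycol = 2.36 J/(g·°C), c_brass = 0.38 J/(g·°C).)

c ≈ 1.02 J/(g·°C)

Heat gained plus heat lost sum to zero:
456×c×(65.2 − 181) + 621×2.36×(65.2 − 30.4) + 206×0.38×(65.2 − 30.4) = 0
-52805 c = -53726
c = -53726/-52805 ≈ 1.017 J/(g·°C)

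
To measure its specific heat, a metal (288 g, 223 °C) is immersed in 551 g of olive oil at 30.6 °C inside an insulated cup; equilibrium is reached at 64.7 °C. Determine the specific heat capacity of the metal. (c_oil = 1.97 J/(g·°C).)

c ≈ 0.812 J/(g·°C)

Taking heat into each body as positive, Σ m c ΔT = 0:
288×c×(64.7 − 223) + 551×1.97×(64.7 − 30.6) = 0
-45590 c = -37015
c = -37015/-45590 ≈ 0.8119 J/(g·°C)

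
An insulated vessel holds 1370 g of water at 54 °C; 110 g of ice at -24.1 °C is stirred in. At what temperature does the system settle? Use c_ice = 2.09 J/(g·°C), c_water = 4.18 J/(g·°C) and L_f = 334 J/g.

Taking heat into each body as positive, Σ m c ΔT = 0:
ice -24.1→0 °C: 110×2.09×24.1 = 5540.6
  fusion: m_ice L_f = 110×334 = 36740
  warm the meltwater: 459.8 T
  water cools: 1370×4.18×(T − 54) = 5726.6(T − 54)
6186.4 T = 309236 − 42281 = 266956
T ≈ 43.15 °C. Since T > 0 °C, the all-ice-melts assumption holds.

T_f ≈ 43.2 °C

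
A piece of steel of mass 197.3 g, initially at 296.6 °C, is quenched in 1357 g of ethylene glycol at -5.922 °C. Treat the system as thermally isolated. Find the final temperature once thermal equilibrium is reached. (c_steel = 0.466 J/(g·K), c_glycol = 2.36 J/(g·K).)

T_f ≈ 2.5 °C

Net heat exchanged in the isolated system is zero:
197.3*0.466*(T − 296.6) + 1357*2.36*(T − (-5.922)) = 0
91.94(T − 296.6) + 3202.5(T − (-5.922)) = 0
3294.5 T = 8304.6
T = 8304.6/3294.5 ≈ 2.52 °C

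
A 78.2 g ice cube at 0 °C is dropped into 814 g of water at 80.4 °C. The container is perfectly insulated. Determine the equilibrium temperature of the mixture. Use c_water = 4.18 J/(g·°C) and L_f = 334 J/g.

T_f ≈ 66.3 °C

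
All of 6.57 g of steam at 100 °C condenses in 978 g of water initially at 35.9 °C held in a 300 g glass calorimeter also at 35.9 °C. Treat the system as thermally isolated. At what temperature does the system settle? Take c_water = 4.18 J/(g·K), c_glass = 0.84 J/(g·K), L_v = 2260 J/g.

Let T be the final temperature. ΣQ_i = 0:
steam→water at 100 °C releases m L_v = 6.57·2260 = 14848; condensate cools 100→T: 6.57·4.18·(T − 100) = 27.46(T − 100); water warms: 978·4.18·(T − 35.9) = 4088(T − 35.9); cup: 252(T − 35.9)
4367.5 T = 14848 + 2746.3 + 155807 = 173402
T ≈ 39.70 °C, under the boiling point, so the assumption holds.

T_f ≈ 39.7 °C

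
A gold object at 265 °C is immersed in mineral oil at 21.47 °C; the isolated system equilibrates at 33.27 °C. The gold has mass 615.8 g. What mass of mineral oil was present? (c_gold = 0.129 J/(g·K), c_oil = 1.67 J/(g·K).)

m ≈ 934 g

Heat lost by the gold = heat gained by the oil:
615.8·0.129·(265 − 33.27) = m·1.67·(33.27 − 21.47)
19.71 m = 18408  ⇒  m ≈ 934.1 g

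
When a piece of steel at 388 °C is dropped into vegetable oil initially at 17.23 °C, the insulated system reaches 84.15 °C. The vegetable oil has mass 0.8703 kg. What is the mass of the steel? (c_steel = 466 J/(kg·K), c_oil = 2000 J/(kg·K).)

m ≈ 0.823 kg

Heat lost by the steel = heat gained by the oil:
m×466×(388 − 84.15) = 0.8703×2000×(84.15 − 17.23)
141594 m = 116481  ⇒  m ≈ 0.8226 kg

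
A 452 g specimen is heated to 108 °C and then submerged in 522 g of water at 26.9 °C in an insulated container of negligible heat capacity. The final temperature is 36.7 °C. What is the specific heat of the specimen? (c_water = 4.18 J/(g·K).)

m_s c (T_s − T_f) = m_water c_water (T_f − T_0):
452×c×(108 − 36.7) = 522×4.18×(36.7 − 26.9)
32228 c = 21383  ⇒  c ≈ 0.6635 J/(g·K)

c ≈ 0.664 J/(g·K)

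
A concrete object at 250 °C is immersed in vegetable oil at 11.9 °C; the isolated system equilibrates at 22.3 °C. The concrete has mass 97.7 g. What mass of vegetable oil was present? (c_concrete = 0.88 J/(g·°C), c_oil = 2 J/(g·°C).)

|Q_concrete| = |Q_oil|:
97.7×0.88×(250 − 22.3) = m×2×(22.3 − 11.9)
20.8 m = 19577  ⇒  m ≈ 941.2 g

m ≈ 941 g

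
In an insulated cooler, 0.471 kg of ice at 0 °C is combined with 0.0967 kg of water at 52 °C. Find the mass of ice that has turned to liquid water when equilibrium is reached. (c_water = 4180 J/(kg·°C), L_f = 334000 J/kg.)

Heat available from the water dropping to 0 °C: 0.0967×4180×52 = 21019 J.
Fully melting the ice requires m_ice L_f = 0.471×334000 = 157314 J.
21019 J < 157314 J, so only part of the ice melts and the system sits at 0 °C.
m_melted×334000 = 21019  ⇒  m_melted ≈ 0.06293 kg.

m_melted ≈ 0.0629 kg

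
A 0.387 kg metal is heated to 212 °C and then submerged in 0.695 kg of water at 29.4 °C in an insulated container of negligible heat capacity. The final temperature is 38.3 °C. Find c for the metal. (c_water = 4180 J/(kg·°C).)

c ≈ 385 J/(kg·°C)

Net heat exchanged in the isolated system is zero:
0.387×c×(38.3 − 212) + 0.695×4180×(38.3 − 29.4) = 0
-67.22 c = -25855
c = -25855/-67.22 ≈ 384.6 J/(kg·°C)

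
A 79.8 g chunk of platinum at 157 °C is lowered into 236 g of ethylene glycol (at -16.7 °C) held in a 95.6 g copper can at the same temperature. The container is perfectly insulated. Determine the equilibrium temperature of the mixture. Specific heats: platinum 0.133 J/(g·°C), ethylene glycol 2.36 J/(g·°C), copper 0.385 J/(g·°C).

T_f ≈ -13.6 °C

Let T be the final temperature. ΣQ_i = 0:
79.8*0.133*(T − 157) + 236*2.36*(T − (-16.7)) + 95.6*0.385*(T − (-16.7)) = 0
604.38 T = -8249.6
T = -8249.6/604.38 ≈ -13.65 °C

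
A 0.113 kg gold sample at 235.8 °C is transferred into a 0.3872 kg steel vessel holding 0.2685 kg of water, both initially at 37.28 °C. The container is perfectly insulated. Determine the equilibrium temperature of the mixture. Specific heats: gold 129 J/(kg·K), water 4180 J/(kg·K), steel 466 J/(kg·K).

Conservation of energy gives ΣQ = 0:
0.113·129·(T − 235.8) + 0.2685·4180·(T − 37.28) + 0.3872·466·(T − 37.28) = 0
14.58(T − 235.8) + 1122.3(T − 37.28) + 180.44(T − 37.28) = 0
1317.3 T = 52004
T = 52004 / 1317.3 = 39.5 °C

T_f ≈ 39.5 °C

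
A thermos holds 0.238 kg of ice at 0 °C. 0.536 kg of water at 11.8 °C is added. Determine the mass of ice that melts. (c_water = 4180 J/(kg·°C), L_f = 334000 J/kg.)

Water can give up m c ΔT = 0.536×4180×11.8 = 26438 J before reaching 0 °C.
To melt every bit of ice: 0.238×334000 = 79492 J.
Since 26438 < 79492 J, not all the ice melts; equilibrium is at 0 °C.
m_melted×334000 = 26438  ⇒  m_melted ≈ 0.07915 kg.

m_melted ≈ 0.0792 kg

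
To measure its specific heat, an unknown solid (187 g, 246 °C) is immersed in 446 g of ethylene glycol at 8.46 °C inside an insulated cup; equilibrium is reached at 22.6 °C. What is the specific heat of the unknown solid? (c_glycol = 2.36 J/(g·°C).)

c ≈ 0.356 J/(g·°C)

m_s c (T_s − T_f) = m_glycol c_glycol (T_f − T_0):
187×c×(246 − 22.6) = 446×2.36×(22.6 − 8.46)
41776 c = 14883  ⇒  c ≈ 0.3563 J/(g·°C)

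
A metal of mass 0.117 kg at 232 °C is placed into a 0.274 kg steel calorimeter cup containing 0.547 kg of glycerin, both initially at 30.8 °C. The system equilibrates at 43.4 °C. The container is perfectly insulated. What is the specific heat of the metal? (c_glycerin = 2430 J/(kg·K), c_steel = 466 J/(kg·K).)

Setting the total heat transfer to zero:
0.117×c×(43.4 − 232) + 0.547×2430×(43.4 − 30.8) + 0.274×466×(43.4 − 30.8) = 0
-22.07 c = -18357
c = -18357/-22.07 ≈ 831.9 J/(kg·K)

c ≈ 832 J/(kg·K)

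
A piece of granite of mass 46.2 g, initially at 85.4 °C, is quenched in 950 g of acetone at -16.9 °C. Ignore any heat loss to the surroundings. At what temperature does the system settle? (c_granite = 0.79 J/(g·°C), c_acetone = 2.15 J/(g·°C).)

T_f ≈ -15.1 °C

Let T be the final temperature. ΣQ_i = 0:
46.2·0.79·(T − 85.4) + 950·2.15·(T − (-16.9)) = 0
36.5(T − 85.4) + 2042.5(T − (-16.9)) = 0
2079 T = -31401
T = -31401/2079 ≈ -15.10 °C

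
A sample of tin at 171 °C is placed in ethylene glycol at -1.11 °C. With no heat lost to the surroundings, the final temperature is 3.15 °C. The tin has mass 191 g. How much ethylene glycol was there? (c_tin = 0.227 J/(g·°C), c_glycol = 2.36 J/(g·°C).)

Heat gained plus heat lost sum to zero:
191×0.227×(3.15 − 171) + m×2.36×(3.15 − (-1.11)) = 0
10.05 m = 7277.5
m = 7277.5/10.05 ≈ 723.9 g

m ≈ 724 g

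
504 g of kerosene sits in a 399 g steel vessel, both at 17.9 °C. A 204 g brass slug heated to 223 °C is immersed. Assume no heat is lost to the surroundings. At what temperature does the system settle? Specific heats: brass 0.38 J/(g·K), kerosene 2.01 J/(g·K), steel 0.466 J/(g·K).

Heat gained plus heat lost sum to zero:
204·0.38·(T − 223) + 504·2.01·(T − 17.9) + 399·0.466·(T − 17.9) = 0
77.52(T − 223) + 1013(T − 17.9) + 185.93(T − 17.9) = 0
(77.52 + 1013 + 185.93) T = 77.52·223 + 1013·17.9 + 185.93·17.9
T = 38749/1276.5 ≈ 30.36 °C

T_f ≈ 30.4 °C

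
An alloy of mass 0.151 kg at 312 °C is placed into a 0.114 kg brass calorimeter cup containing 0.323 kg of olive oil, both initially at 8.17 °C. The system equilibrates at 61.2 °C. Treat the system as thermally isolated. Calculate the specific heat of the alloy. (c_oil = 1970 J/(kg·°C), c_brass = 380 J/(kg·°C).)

c ≈ 952 J/(kg·°C)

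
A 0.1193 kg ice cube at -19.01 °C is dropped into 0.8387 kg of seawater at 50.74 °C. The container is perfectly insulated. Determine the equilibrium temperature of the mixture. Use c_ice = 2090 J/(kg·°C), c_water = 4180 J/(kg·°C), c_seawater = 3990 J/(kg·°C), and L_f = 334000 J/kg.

T_f ≈ 32.6 °C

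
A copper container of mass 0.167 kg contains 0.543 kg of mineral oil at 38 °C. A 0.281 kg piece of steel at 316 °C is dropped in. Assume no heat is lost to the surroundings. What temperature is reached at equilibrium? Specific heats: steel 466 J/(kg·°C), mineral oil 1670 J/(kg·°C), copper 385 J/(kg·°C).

T_f ≈ 71.0 °C

Taking heat into each body as positive, Σ m c ΔT = 0:
0.281×466×(T − 316) + 0.543×1670×(T − 38) + 0.167×385×(T − 38) = 0
130.95(T − 316) + 906.81(T − 38) + 64.3(T − 38) = 0
(130.95 + 906.81 + 64.3) T = 130.95×316 + 906.81×38 + 64.3×38
T ≈ 71.03 °C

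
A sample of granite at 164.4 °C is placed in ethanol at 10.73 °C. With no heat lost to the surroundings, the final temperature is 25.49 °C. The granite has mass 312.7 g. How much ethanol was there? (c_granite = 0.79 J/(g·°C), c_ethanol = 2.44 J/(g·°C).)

m ≈ 953 g

Let T be the final temperature. ΣQ_i = 0:
312.7×0.79×(25.49 − 164.4) + m×2.44×(25.49 − 10.73) = 0
36.01 m = 34315
m = 34315/36.01 ≈ 952.8 g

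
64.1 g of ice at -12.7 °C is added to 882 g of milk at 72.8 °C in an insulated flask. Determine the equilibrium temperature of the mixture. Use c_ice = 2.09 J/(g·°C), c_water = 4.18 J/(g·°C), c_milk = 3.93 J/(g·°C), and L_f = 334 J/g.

T_f ≈ 61.4 °C

Conservation of energy gives ΣQ = 0:
warm ice to 0 °C: 64.1×2.09×(0 − (-12.7)) = 1701.4; melt ice: 64.1×334 = 21409; warm the meltwater: 267.94 T; milk cools: 882×3.93×(T − 72.8) = 3466.3(T − 72.8)
3734.2 T = 252344 − 23111 = 229233
T ≈ 61.39 °C. Since T > 0 °C, the all-ice-melts assumption holds.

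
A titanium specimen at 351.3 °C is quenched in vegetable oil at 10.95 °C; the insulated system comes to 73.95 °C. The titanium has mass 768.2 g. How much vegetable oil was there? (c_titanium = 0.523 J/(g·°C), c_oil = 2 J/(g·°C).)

m ≈ 884 g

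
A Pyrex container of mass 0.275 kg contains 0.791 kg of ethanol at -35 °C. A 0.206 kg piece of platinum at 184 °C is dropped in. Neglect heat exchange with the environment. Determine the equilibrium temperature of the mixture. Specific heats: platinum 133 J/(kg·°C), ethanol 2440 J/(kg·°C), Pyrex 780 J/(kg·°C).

T_f ≈ -32.2 °C

Setting the total heat transfer to zero:
0.206×133×(T − 184) + 0.791×2440×(T − (-35)) + 0.275×780×(T − (-35)) = 0
27.4(T − 184) + 1930(T − (-35)) + 214.5(T − (-35)) = 0
(27.4 + 1930 + 214.5) T = 27.4×184 + 1930×(-35) + 214.5×(-35)
T = -70018/2171.9 ≈ -32.24 °C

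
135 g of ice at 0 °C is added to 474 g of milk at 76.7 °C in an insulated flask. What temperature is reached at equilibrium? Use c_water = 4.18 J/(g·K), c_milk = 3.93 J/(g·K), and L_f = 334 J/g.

Heat gained plus heat lost sum to zero:
melt ice: 135×334 = 45090
  warm the meltwater: 564.3 T
  milk: 1862.8(T − 76.7)
2427.1 T = 142878 − 45090 = 97788
T ≈ 40.29 °C (positive, so assuming full melt was valid).

T_f ≈ 40.3 °C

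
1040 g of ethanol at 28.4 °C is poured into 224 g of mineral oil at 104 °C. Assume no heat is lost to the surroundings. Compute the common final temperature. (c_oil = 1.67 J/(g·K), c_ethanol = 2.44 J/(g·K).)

T_f ≈ 38.1 °C

Heat lost by the oil equals heat gained by the ethanol:
224×1.67×(104 − T) = 1040×2.44×(T − 28.4)
374.08(104 − T) = 2537.6(T − 28.4)
2911.7 T = 110972  ⇒  T ≈ 38.11 °C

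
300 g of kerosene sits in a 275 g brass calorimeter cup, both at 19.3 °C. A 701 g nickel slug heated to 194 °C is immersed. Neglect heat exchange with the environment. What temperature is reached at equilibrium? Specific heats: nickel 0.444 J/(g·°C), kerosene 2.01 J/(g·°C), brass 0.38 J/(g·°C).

Taking heat into each body as positive, Σ m c ΔT = 0:
701×0.444×(T − 194) + 300×2.01×(T − 19.3) + 275×0.38×(T − 19.3) = 0
(311.24 + 603 + 104.5) T = 311.24×194 + 603×19.3 + 104.5×19.3
T = 74036/1018.7 ≈ 72.67 °C

T_f ≈ 72.7 °C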